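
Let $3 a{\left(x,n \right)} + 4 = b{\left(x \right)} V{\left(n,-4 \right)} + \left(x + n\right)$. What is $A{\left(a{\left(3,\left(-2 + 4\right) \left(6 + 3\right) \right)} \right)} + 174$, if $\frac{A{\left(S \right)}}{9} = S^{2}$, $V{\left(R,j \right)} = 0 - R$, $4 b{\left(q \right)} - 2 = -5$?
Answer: $\frac{4417}{4} \approx 1104.3$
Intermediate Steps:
$b{\left(q \right)} = - \frac{3}{4}$ ($b{\left(q \right)} = \frac{1}{2} + \frac{1}{4} \left(-5\right) = \frac{1}{2} - \frac{5}{4} = - \frac{3}{4}$)
$V{\left(R,j \right)} = - R$
$a{\left(x,n \right)} = - \frac{4}{3} + \frac{x}{3} + \frac{7 n}{12}$ ($a{\left(x,n \right)} = - \frac{4}{3} + \frac{- \frac{3 \left(- n\right)}{4} + \left(x + n\right)}{3} = - \frac{4}{3} + \frac{\frac{3 n}{4} + \left(n + x\right)}{3} = - \frac{4}{3} + \frac{x + \frac{7 n}{4}}{3} = - \frac{4}{3} + \left(\frac{x}{3} + \frac{7 n}{12}\right) = - \frac{4}{3} + \frac{x}{3} + \frac{7 n}{12}$)
$A{\left(S \right)} = 9 S^{2}$
$A{\left(a{\left(3,\left(-2 + 4\right) \left(6 + 3\right) \right)} \right)} + 174 = 9 \left(- \frac{4}{3} + \frac{1}{3} \cdot 3 + \frac{7 \left(-2 + 4\right) \left(6 + 3\right)}{12}\right)^{2} + 174 = 9 \left(- \frac{4}{3} + 1 + \frac{7 \cdot 2 \cdot 9}{12}\right)^{2} + 174 = 9 \left(- \frac{4}{3} + 1 + \frac{7}{12} \cdot 18\right)^{2} + 174 = 9 \left(- \frac{4}{3} + 1 + \frac{21}{2}\right)^{2} + 174 = 9 \left(\frac{61}{6}\right)^{2} + 174 = 9 \cdot \frac{3721}{36} + 174 = \frac{3721}{4} + 174 = \frac{4417}{4}$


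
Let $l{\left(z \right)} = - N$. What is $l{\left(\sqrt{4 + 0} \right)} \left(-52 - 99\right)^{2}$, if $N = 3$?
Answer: $-68403$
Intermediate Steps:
$l{\left(z \right)} = -3$ ($l{\left(z \right)} = \left(-1\right) 3 = -3$)
$l{\left(\sqrt{4 + 0} \right)} \left(-52 - 99\right)^{2} = - 3 \left(-52 - 99\right)^{2} = - 3 \left(-151\right)^{2} = \left(-3\right) 22801 = -68403$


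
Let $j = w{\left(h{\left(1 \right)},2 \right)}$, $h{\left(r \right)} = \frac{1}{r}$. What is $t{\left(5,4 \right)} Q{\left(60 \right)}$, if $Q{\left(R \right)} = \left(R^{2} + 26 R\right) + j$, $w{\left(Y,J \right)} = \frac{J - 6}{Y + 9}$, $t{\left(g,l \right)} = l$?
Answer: $\frac{103192}{5} \approx 20638.0$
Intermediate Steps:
$w{\left(Y,J \right)} = \frac{-6 + J}{9 + Y}$
$j = - \frac{2}{5}$ ($j = \frac{-6 + 2}{9 + 1^{-1}} = \frac{1}{9 + 1} \left(-4\right) = \frac{1}{10} \left(-4\right) = - \frac{2}{5} \approx -0.4$)
$Q{\left(R \right)} = - \frac{2}{5} + R^{2} + 26 R$ ($Q{\left(R \right)} = \left(R^{2} + 26 R\right) - \frac{2}{5} = - \frac{2}{5} + R^{2} + 26 R$)
$t{\left(5,4 \right)} Q{\left(60 \right)} = 4 \left(- \frac{2}{5} + 60^{2} + 26 \cdot 60\right) = 4 \left(- \frac{2}{5} + 3600 + 1560\right) = 4 \cdot \frac{25798}{5} = \frac{103192}{5}$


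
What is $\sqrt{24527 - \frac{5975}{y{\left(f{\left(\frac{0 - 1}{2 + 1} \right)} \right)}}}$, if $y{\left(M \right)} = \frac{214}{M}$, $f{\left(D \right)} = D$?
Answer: $\frac{\sqrt{10112982378}}{642} \approx 156.64$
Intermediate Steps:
$\sqrt{24527 - \frac{5975}{y{\left(f{\left(\frac{0 - 1}{2 + 1} \right)} \right)}}} = \sqrt{24527 - \frac{5975}{214 \frac{1}{\left(0 - 1\right) \frac{1}{2 + 1}}}} = \sqrt{24527 - \frac{5975}{214 \frac{1}{\left(-1\right) \frac{1}{3}}}} = \sqrt{24527 - \frac{5975}{214 \frac{1}{- \frac{1}{3}}}} = \sqrt{24527 - \frac{5975}{214 \left(-3\right)}} = \sqrt{24527 - \frac{5975}{-642}} = \sqrt{24527 - - \frac{5975}{642}} = \sqrt{24527 + \frac{5975}{642}} = \sqrt{\frac{15752309}{642}} = \frac{\sqrt{10112982378}}{642}$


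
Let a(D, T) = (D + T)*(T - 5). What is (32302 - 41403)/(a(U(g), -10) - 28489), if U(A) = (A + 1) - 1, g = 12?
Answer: 479/1501 ≈ 0.31912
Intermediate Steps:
U(A) = A (U(A) = (1 + A) - 1 = A)
a(D, T) = (-5 + T)*(D + T) (a(D, T) = (D + T)*(-5 + T) = (-5 + T)*(D + T))
(32302 - 41403)/(a(U(g), -10) - 28489) = (32302 - 41403)/(((-10)² - 5*12 - 5*(-10) + 12*(-10)) - 28489) = -9101/((100 - 60 + 50 - 120) - 28489) = -9101/(-30 - 28489) = -9101/(-28519) = -9101*(-1/28519) = 479/1501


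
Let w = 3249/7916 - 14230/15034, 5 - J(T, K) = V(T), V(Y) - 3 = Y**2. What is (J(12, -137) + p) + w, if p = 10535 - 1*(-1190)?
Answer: 689209557869/59504572 ≈ 11582.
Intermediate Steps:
p = 11725 (p = 10535 + 1190 = 11725)
V(Y) = 3 + Y**2
J(T, K) = 2 - T**2 (J(T, K) = 5 - (3 + T**2) = 5 + (-3 - T**2) = 2 - T**2)
w = -31899607/59504572 (w = 3249*(1/7916) - 14230*1/15034 = 3249/7916 - 7115/7517 = -31899607/59504572 ≈ -0.53609)
(J(12, -137) + p) + w = ((2 - 1*12**2) + 11725) - 31899607/59504572 = ((2 - 1*144) + 11725) - 31899607/59504572 = ((2 - 144) + 11725) - 31899607/59504572 = (-142 + 11725) - 31899607/59504572 = 11583 - 31899607/59504572 = 689209557869/59504572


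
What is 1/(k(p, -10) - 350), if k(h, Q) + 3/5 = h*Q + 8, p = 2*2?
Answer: -5/1913 ≈ -0.0026137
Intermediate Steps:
p = 4
k(h, Q) = 37/5 + Q*h (k(h, Q) = -⅗ + (h*Q + 8) = -⅗ + (Q*h + 8) = -⅗ + (8 + Q*h) = 37/5 + Q*h)
1/(k(p, -10) - 350) = 1/((37/5 - 10*4) - 350) = 1/((37/5 - 40) - 350) = 1/(-163/5 - 350) = 1/(-1913/5) = -5/1913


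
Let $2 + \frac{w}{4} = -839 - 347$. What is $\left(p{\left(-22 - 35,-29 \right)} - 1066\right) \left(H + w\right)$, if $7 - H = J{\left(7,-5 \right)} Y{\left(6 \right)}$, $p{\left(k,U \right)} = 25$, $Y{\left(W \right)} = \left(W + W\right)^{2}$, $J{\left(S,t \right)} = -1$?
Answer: $4789641$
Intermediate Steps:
$Y{\left(W \right)} = 4 W^{2}$ ($Y{\left(W \right)} = \left(2 W\right)^{2} = 4 W^{2}$)
$H = 151$ ($H = 7 - - 4 \cdot 6^{2} = 7 - - 4 \cdot 36 = 7 - \left(-1\right) 144 = 7 - -144 = 7 + 144 = 151$)
$w = -4752$ ($w = -8 + 4 \left(-839 - 347\right) = -8 + 4 \left(-1186\right) = -8 - 4744 = -4752$)
$\left(p{\left(-22 - 35,-29 \right)} - 1066\right) \left(H + w\right) = \left(25 - 1066\right) \left(151 - 4752\right) = \left(-1041\right) \left(-4601\right) = 4789641$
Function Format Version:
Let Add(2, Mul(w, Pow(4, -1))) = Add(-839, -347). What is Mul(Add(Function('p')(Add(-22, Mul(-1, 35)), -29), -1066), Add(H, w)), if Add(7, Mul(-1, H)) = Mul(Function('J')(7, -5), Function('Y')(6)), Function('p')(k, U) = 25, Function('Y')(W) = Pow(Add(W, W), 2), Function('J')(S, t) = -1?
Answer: 4789641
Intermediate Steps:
Function('Y')(W) = Mul(4, Pow(W, 2)) (Function('Y')(W) = Pow(Mul(2, W), 2) = Mul(4, Pow(W, 2)))
H = 151 (H = Add(7, Mul(-1, Mul(-1, Mul(4, Pow(6, 2))))) = Add(7, Mul(-1, Mul(-1, Mul(4, 36)))) = Add(7, Mul(-1, Mul(-1, 144))) = Add(7, Mul(-1, -144)) = Add(7, 144) = 151)
w = -4752 (w = Add(-8, Mul(4, Add(-839, -347))) = Add(-8, Mul(4, -1186)) = Add(-8, -4744) = -4752)
Mul(Add(Function('p')(Add(-22, Mul(-1, 35)), -29), -1066), Add(H, w)) = Mul(Add(25, -1066), Add(151, -4752)) = Mul(-1041, -4601) = 4789641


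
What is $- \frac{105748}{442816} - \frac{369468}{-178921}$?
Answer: $\frac{36171450995}{19807270384} \approx 1.8262$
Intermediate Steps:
$- \frac{105748}{442816} - \frac{369468}{-178921} = \left(-105748\right) \frac{1}{442816} - - \frac{369468}{178921} = - \frac{26437}{110704} + \frac{369468}{178921} = \frac{36171450995}{19807270384}$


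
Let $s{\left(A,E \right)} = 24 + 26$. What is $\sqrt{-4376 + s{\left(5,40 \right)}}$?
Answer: $i \sqrt{4326} \approx 65.772 i$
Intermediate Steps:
$s{\left(A,E \right)} = 50$
$\sqrt{-4376 + s{\left(5,40 \right)}} = \sqrt{-4376 + 50} = \sqrt{-4326} = i \sqrt{4326}$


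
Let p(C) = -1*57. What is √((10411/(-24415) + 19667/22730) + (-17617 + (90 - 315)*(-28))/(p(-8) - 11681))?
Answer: √5953134495484818559451/65140377271 ≈ 1.1845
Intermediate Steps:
p(C) = -57
√((10411/(-24415) + 19667/22730) + (-17617 + (90 - 315)*(-28))/(p(-8) - 11681)) = √((10411/(-24415) + 19667/22730) + (-17617 + (90 - 315)*(-28))/(-57 - 11681)) = √((10411*(-1/24415) + 19667*(1/22730)) + (-17617 - 225*(-28))/(-11738)) = √((-10411/24415 + 19667/22730) + (-17617 + 6300)*(-1/11738)) = √(9741111/22198118 - 11317*(-1/11738)) = √(9741111/22198118 + 11317/11738) = √(91389315581/65140377271) = √5953134495484818559451/65140377271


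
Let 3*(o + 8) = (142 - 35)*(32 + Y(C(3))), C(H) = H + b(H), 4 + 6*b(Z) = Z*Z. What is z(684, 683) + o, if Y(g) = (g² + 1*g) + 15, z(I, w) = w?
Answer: 325313/108 ≈ 3012.2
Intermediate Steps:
b(Z) = -⅔ + Z²/6 (b(Z) = -⅔ + (Z*Z)/6 = -⅔ + Z²/6)
C(H) = -⅔ + H + H²/6 (C(H) = H + (-⅔ + H²/6) = -⅔ + H + H²/6)
Y(g) = 15 + g + g² (Y(g) = (g² + g) + 15 = (g + g²) + 15 = 15 + g + g²)
o = 251549/108 (o = -8 + ((142 - 35)*(32 + (15 + (-⅔ + 3 + (⅙)*3²) + (-⅔ + 3 + (⅙)*3²)²)))/3 = -8 + (107*(32 + (15 + (-⅔ + 3 + (⅙)*9) + (-⅔ + 3 + (⅙)*9)²)))/3 = -8 + (107*(32 + (15 + (-⅔ + 3 + 3/2) + (-⅔ + 3 + 3/2)²)))/3 = -8 + (107*(32 + (15 + 23/6 + (23/6)²)))/3 = -8 + (107*(32 + (15 + 23/6 + 529/36)))/3 = -8 + (107*(32 + 1207/36))/3 = -8 + (107*(2359/36))/3 = -8 + (⅓)*(252413/36) = -8 + 252413/108 = 251549/108 ≈ 2329.2)
z(684, 683) + o = 683 + 251549/108 = 325313/108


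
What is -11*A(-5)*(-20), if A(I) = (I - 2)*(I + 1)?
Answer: 6160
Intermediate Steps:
A(I) = (1 + I)*(-2 + I) (A(I) = (-2 + I)*(1 + I) = (1 + I)*(-2 + I))
-11*A(-5)*(-20) = -11*(-2 + (-5)**2 - 1*(-5))*(-20) = -11*(-2 + 25 + 5)*(-20) = -11*28*(-20) = -308*(-20) = 6160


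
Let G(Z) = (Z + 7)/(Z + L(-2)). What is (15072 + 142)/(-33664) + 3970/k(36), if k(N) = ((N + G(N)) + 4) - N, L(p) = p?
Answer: 2270621707/3012928 ≈ 753.63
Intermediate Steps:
G(Z) = (7 + Z)/(-2 + Z) (G(Z) = (Z + 7)/(Z - 2) = (7 + Z)/(-2 + Z))
k(N) = 4 + (7 + N)/(-2 + N) (k(N) = ((N + (7 + N)/(-2 + N)) + 4) - N = (4 + N + (7 + N)/(-2 + N)) - N = 4 + (7 + N)/(-2 + N))
(15072 + 142)/(-33664) + 3970/k(36) = (15072 + 142)/(-33664) + 3970/(((-1 + 5*36)/(-2 + 36))) = 15214*(-1/33664) + 3970/(((-1 + 180)/34)) = -7607/16832 + 3970/(((1/34)*179)) = -7607/16832 + 3970/(179/34) = -7607/16832 + 3970*(34/179) = -7607/16832 + 134980/179 = 2270621707/3012928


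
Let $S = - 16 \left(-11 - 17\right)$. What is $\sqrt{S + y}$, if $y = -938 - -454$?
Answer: $6 i \approx 6.0 i$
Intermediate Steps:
$S = 448$ ($S = \left(-16\right) \left(-28\right) = 448$)
$y = -484$ ($y = -938 + 454 = -484$)
$\sqrt{S + y} = \sqrt{448 - 484} = \sqrt{-36} = 6 i$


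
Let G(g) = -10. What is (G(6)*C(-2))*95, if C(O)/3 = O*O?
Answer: -11400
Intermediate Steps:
C(O) = 3*O² (C(O) = 3*(O*O) = 3*O²)
(G(6)*C(-2))*95 = -30*(-2)²*95 = -30*4*95 = -10*12*95 = -120*95 = -11400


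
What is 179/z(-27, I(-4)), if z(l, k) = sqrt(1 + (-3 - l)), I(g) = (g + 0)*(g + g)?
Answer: 179/5 ≈ 35.800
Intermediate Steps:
I(g) = 2*g**2 (I(g) = g*(2*g) = 2*g**2)
z(l, k) = sqrt(-2 - l)
179/z(-27, I(-4)) = 179/(sqrt(-2 - 1*(-27))) = 179/(sqrt(-2 + 27)) = 179/(sqrt(25)) = 179/5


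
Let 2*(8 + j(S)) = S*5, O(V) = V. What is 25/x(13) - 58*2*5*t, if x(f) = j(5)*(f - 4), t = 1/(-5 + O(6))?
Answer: -46930/81 ≈ -579.38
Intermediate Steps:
j(S) = -8 + 5*S/2 (j(S) = -8 + (S*5)/2 = -8 + (5*S)/2 = -8 + 5*S/2)
t = 1 (t = 1/(-5 + 6) = 1/1 = 1)
x(f) = -18 + 9*f/2 (x(f) = (-8 + (5/2)*5)*(f - 4) = (-8 + 25/2)*(-4 + f) = 9*(-4 + f)/2 = -18 + 9*f/2)
25/x(13) - 58*2*5*t = 25/(-18 + (9/2)*13) - 58*2*5 = 25/(-18 + 117/2) - 580 = 25/(81/2) - 58*10 = 25*(2/81) - 580 = 50/81 - 580 = -46930/81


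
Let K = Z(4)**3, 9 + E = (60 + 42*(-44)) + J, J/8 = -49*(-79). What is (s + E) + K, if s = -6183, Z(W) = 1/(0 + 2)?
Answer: 183905/8 ≈ 22988.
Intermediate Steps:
J = 30968 (J = 8*(-49*(-79)) = 8*3871 = 30968)
Z(W) = 1/2
E = 29171 (E = -9 + ((60 + 42*(-44)) + 30968) = -9 + ((60 - 1848) + 30968) = -9 + (-1788 + 30968) = -9 + 29180 = 29171)
K = 1/8 (K = (1/2)**3 = 1/8 ≈ 0.12500)
(s + E) + K = (-6183 + 29171) + 1/8 = 22988 + 1/8 = 183905/8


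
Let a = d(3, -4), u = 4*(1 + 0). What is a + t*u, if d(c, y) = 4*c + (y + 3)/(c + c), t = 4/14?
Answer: 545/42 ≈ 12.976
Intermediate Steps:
u = 4 (u = 4*1 = 4)
t = 2/7 (t = 4*(1/14) = 2/7 ≈ 0.28571)
d(c, y) = 4*c + (3 + y)/(2*c) (d(c, y) = 4*c + (3 + y)/((2*c)) = 4*c + (3 + y)*(1/(2*c)) = 4*c + (3 + y)/(2*c))
a = 71/6 (a = (½)*(3 - 4 + 8*3²)/3 = (½)*(⅓)*(3 - 4 + 8*9) = (½)*(⅓)*(3 - 4 + 72) = (½)*(⅓)*71 = 71/6 ≈ 11.833)
a + t*u = 71/6 + (2/7)*4 = 71/6 + 8/7 = 545/42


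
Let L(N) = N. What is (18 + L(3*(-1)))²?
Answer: 225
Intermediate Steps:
(18 + L(3*(-1)))² = (18 + 3*(-1))² = (18 - 3)² = 15² = 225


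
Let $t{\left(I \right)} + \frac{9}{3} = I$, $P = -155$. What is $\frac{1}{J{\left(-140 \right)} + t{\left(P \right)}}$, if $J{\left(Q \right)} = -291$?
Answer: $- \frac{1}{449} \approx -0.0022272$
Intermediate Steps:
$t{\left(I \right)} = -3 + I$
$\frac{1}{J{\left(-140 \right)} + t{\left(P \right)}} = \frac{1}{-291 - 158} = \frac{1}{-449} = - \frac{1}{449}$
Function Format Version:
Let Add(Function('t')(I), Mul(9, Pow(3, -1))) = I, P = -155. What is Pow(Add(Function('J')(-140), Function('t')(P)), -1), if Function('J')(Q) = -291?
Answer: Rational(-1, 449) ≈ -0.0022272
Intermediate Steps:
Function('t')(I) = Add(-3, I)
Pow(Add(Function('J')(-140), Function('t')(P)), -1) = Pow(Add(-291, Add(-3, -155)), -1) = Pow(Add(-291, -158), -1) = Pow(-449, -1) = Rational(-1, 449)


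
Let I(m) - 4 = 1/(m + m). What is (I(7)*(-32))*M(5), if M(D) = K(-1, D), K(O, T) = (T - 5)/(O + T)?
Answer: 0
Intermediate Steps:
I(m) = 4 + 1/(2*m) (I(m) = 4 + 1/(m + m) = 4 + 1/(2*m))
K(O, T) = (-5 + T)/(O + T)
M(D) = (-5 + D)/(-1 + D)
(I(7)*(-32))*M(5) = ((4 + (½)/7)*(-32))*((-5 + 5)/(-1 + 5)) = ((4 + (½)*(⅐))*(-32))*(0/4) = ((4 + 1/14)*(-32))*((¼)*0) = ((57/14)*(-32))*0 = -912/7*0 = 0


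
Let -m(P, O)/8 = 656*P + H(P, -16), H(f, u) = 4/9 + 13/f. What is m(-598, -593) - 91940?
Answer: 630596648/207 ≈ 3.0464e+6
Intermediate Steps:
H(f, u) = 4/9 + 13/f (H(f, u) = 4*(⅑) + 13/f = 4/9 + 13/f)
m(P, O) = -32/9 - 5248*P - 104/P (m(P, O) = -8*(656*P + (4/9 + 13/P)) = -8*(4/9 + 13/P + 656*P) = -32/9 - 5248*P - 104/P)
m(-598, -593) - 91940 = (-32/9 - 5248*(-598) - 104/(-598)) - 91940 = (-32/9 + 3138304 - 104*(-1/598)) - 91940 = (-32/9 + 3138304 + 4/23) - 91940 = 649628228/207 - 91940 = 630596648/207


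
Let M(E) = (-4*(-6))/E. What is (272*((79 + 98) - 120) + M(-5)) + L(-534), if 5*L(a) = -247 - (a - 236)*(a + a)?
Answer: -745111/5 ≈ -1.4902e+5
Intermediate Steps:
M(E) = 24/E
L(a) = -247/5 - 2*a*(-236 + a)/5 (L(a) = (-247 - (a - 236)*(a + a))/5 = (-247 - (-236 + a)*2*a)/5 = (-247 - 2*a*(-236 + a))/5 = -247/5 - 2*a*(-236 + a)/5)
(272*((79 + 98) - 120) + M(-5)) + L(-534) = (272*((79 + 98) - 120) + 24/(-5)) + (-247/5 - ⅖*(-534)² + (472/5)*(-534)) = (272*(177 - 120) + 24*(-⅕)) + (-247/5 - ⅖*285156 - 252048/5) = (272*57 - 24/5) + (-247/5 - 570312/5 - 252048/5) = (15504 - 24/5) - 822607/5 = 77496/5 - 822607/5 = -745111/5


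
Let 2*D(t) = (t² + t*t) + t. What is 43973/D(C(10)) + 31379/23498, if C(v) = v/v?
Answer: 2066649245/70494 ≈ 29317.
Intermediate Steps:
C(v) = 1
D(t) = t² + t/2 (D(t) = ((t² + t*t) + t)/2 = ((t² + t²) + t)/2 = (2*t² + t)/2 = (t + 2*t²)/2 = t² + t/2)
43973/D(C(10)) + 31379/23498 = 43973/((1*(½ + 1))) + 31379/23498 = 43973/((1*(3/2))) + 31379*(1/23498) = 43973/(3/2) + 31379/23498 = 43973*(⅔) + 31379/23498 = 87946/3 + 31379/23498 = 2066649245/70494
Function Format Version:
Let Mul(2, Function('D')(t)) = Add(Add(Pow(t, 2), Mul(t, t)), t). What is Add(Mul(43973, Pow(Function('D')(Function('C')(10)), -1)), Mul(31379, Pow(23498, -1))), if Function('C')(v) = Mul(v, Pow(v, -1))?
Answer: Rational(2066649245, 70494) ≈ 29317.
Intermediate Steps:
Function('C')(v) = 1
Function('D')(t) = Add(Pow(t, 2), Mul(Rational(1, 2), t)) (Function('D')(t) = Mul(Rational(1, 2), Add(Add(Pow(t, 2), Mul(t, t)), t)) = Mul(Rational(1, 2), Add(Add(Pow(t, 2), Pow(t, 2)), t)) = Mul(Rational(1, 2), Add(Mul(2, Pow(t, 2)), t)) = Mul(Rational(1, 2), Add(t, Mul(2, Pow(t, 2)))) = Add(Pow(t, 2), Mul(Rational(1, 2), t)))
Add(Mul(43973, Pow(Function('D')(Function('C')(10)), -1)), Mul(31379, Pow(23498, -1))) = Add(Mul(43973, Pow(Mul(1, Add(Rational(1, 2), 1)), -1)), Mul(31379, Pow(23498, -1))) = Add(Mul(43973, Pow(Mul(1, Rational(3, 2)), -1)), Mul(31379, Rational(1, 23498))) = Add(Mul(43973, Pow(Rational(3, 2), -1)), Rational(31379, 23498)) = Add(Mul(43973, Rational(2, 3)), Rational(31379, 23498)) = Add(Rational(87946, 3), Rational(31379, 23498)) = Rational(2066649245, 70494)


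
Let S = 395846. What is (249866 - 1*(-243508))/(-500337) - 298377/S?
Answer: -114863059151/66018800034 ≈ -1.7399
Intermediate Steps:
(249866 - 1*(-243508))/(-500337) - 298377/S = (249866 - 1*(-243508))/(-500337) - 298377/395846 = (249866 + 243508)*(-1/500337) - 298377*1/395846 = 493374*(-1/500337) - 298377/395846 = -164458/166779 - 298377/395846 = -114863059151/66018800034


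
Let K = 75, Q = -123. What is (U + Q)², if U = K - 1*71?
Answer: 14161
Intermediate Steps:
U = 4 (U = 75 - 1*71 = 75 - 71 = 4)
(U + Q)² = (4 - 123)² = (-119)² = 14161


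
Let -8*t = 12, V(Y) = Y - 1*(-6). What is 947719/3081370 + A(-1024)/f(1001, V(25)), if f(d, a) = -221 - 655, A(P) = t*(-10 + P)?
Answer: -658167171/449880020 ≈ -1.4630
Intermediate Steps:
V(Y) = 6 + Y (V(Y) = Y + 6 = 6 + Y)
t = -3/2 (t = -1/8*12 = -3/2 ≈ -1.5000)
A(P) = 15 - 3*P/2 (A(P) = -3*(-10 + P)/2 = 15 - 3*P/2)
f(d, a) = -876
947719/3081370 + A(-1024)/f(1001, V(25)) = 947719/3081370 + (15 - 3/2*(-1024))/(-876) = 947719*(1/3081370) + (15 + 1536)*(-1/876) = 947719/3081370 + 1551*(-1/876) = 947719/3081370 - 517/292 = -658167171/449880020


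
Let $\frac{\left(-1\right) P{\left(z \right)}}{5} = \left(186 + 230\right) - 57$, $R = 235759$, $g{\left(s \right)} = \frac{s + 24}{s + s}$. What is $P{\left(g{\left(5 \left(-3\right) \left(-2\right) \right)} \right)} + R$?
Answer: $233964$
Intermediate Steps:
$g{\left(s \right)} = \frac{24 + s}{2 s}$
$P{\left(z \right)} = -1795$ ($P{\left(z \right)} = - 5 \left(\left(186 + 230\right) - 57\right) = - 5 \left(416 - 57\right) = \left(-5\right) 359 = -1795$)
$P{\left(g{\left(5 \left(-3\right) \left(-2\right) \right)} \right)} + R = -1795 + 235759 = 233964$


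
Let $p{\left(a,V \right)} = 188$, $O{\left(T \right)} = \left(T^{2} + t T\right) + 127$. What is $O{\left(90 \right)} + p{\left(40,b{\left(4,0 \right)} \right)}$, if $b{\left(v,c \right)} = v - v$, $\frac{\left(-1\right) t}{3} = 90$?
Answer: $-15885$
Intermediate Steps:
$t = -270$ ($t = \left(-3\right) 90 = -270$)
$O{\left(T \right)} = 127 + T^{2} - 270 T$ ($O{\left(T \right)} = \left(T^{2} - 270 T\right) + 127 = 127 + T^{2} - 270 T$)
$b{\left(v,c \right)} = 0$
$O{\left(90 \right)} + p{\left(40,b{\left(4,0 \right)} \right)} = \left(127 + 90^{2} - 24300\right) + 188 = \left(127 + 8100 - 24300\right) + 188 = -16073 + 188 = -15885$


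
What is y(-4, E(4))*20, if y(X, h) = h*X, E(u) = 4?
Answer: -320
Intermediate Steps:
y(X, h) = X*h
y(-4, E(4))*20 = -4*4*20 = -16*20 = -320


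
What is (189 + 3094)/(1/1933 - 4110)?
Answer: -906577/1134947 ≈ -0.79878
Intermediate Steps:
(189 + 3094)/(1/1933 - 4110) = 3283/(1/1933 - 4110) = 3283/(-7944629/1933) = 3283*(-1933/7944629) = -906577/1134947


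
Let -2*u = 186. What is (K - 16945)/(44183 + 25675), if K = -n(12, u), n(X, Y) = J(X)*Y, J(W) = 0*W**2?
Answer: -16945/69858 ≈ -0.24256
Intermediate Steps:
J(W) = 0
u = -93 (u = -1/2*186 = -93)
n(X, Y) = 0 (n(X, Y) = 0*Y = 0)
K = 0 (K = -1*0 = 0)
(K - 16945)/(44183 + 25675) = (0 - 16945)/(44183 + 25675) = -16945/69858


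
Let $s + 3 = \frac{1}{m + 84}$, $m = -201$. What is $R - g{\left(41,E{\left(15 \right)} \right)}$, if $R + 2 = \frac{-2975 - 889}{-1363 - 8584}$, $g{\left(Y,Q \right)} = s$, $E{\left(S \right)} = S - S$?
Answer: $\frac{232262}{166257} \approx 1.397$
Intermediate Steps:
$s = - \frac{352}{117}$ ($s = -3 + \frac{1}{-201 + 84} = -3 + \frac{1}{-117} = -3 - \frac{1}{117} = - \frac{352}{117} \approx -3.0085$)
$E{\left(S \right)} = 0$
$g{\left(Y,Q \right)} = - \frac{352}{117}$
$R = - \frac{2290}{1421}$ ($R = -2 + \frac{-2975 - 889}{-1363 - 8584} = -2 - \frac{3864}{-9947} = -2 - - \frac{552}{1421} = -2 + \frac{552}{1421} = - \frac{2290}{1421} \approx -1.6115$)
$R - g{\left(41,E{\left(15 \right)} \right)} = - \frac{2290}{1421} - - \frac{352}{117} = - \frac{2290}{1421} + \frac{352}{117} = \frac{232262}{166257}$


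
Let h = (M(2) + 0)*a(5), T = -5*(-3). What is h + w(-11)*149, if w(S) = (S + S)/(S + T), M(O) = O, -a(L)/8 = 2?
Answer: -1703/2 ≈ -851.50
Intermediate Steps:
a(L) = -16 (a(L) = -8*2 = -16)
T = 15
h = -32 (h = (2 + 0)*(-16) = 2*(-16) = -32)
w(S) = 2*S/(15 + S) (w(S) = (S + S)/(S + 15) = (2*S)/(15 + S) = 2*S/(15 + S))
h + w(-11)*149 = -32 + (2*(-11)/(15 - 11))*149 = -32 + (2*(-11)/4)*149 = -32 + (2*(-11)*(1/4))*149 = -32 - 11/2*149 = -32 - 1639/2 = -1703/2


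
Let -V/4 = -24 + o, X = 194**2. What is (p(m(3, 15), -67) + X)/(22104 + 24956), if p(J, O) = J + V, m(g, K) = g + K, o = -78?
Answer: 19031/23530 ≈ 0.80880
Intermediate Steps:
m(g, K) = K + g
X = 37636
V = 408 (V = -4*(-24 - 78) = -4*(-102) = 408)
p(J, O) = 408 + J (p(J, O) = J + 408 = 408 + J)
(p(m(3, 15), -67) + X)/(22104 + 24956) = ((408 + (15 + 3)) + 37636)/(22104 + 24956) = ((408 + 18) + 37636)/47060 = (426 + 37636)*(1/47060) = 38062*(1/47060) = 19031/23530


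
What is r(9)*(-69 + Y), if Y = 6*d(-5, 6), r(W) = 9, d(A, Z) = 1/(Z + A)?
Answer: -567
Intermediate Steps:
d(A, Z) = 1/(A + Z)
Y = 6 (Y = 6/(-5 + 6) = 6/1 = 6*1 = 6)
r(9)*(-69 + Y) = 9*(-69 + 6) = 9*(-63) = -567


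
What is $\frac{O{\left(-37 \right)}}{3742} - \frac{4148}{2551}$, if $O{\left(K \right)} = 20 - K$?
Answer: $- \frac{15376409}{9545842} \approx -1.6108$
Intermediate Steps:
$\frac{O{\left(-37 \right)}}{3742} - \frac{4148}{2551} = \frac{20 - -37}{3742} - \frac{4148}{2551} = \left(20 + 37\right) \frac{1}{3742} - \frac{4148}{2551} = 57 \cdot \frac{1}{3742} - \frac{4148}{2551} = \frac{57}{3742} - \frac{4148}{2551} = - \frac{15376409}{9545842}$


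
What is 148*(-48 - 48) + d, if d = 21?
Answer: -14187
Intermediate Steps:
148*(-48 - 48) + d = 148*(-48 - 48) + 21 = 148*(-96) + 21 = -14208 + 21 = -14187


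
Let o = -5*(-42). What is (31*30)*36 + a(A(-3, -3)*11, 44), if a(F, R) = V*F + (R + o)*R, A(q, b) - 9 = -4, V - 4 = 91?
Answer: 49881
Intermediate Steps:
V = 95 (V = 4 + 91 = 95)
o = 210
A(q, b) = 5 (A(q, b) = 9 - 4 = 5)
a(F, R) = 95*F + R*(210 + R) (a(F, R) = 95*F + (R + 210)*R = 95*F + (210 + R)*R = 95*F + R*(210 + R))
(31*30)*36 + a(A(-3, -3)*11, 44) = (31*30)*36 + (44² + 95*(5*11) + 210*44) = 930*36 + (1936 + 95*55 + 9240) = 33480 + (1936 + 5225 + 9240) = 33480 + 16401 = 49881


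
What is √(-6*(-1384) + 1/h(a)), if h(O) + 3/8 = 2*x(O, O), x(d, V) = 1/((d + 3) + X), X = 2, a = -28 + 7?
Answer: √8302 ≈ 91.115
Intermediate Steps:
a = -21
x(d, V) = 1/(5 + d) (x(d, V) = 1/((d + 3) + 2) = 1/((3 + d) + 2) = 1/(5 + d))
h(O) = -3/8 + 2/(5 + O)
√(-6*(-1384) + 1/h(a)) = √(-6*(-1384) + 1/((1 - 3*(-21))/(8*(5 - 21)))) = √(8304 + 1/((⅛)*(1 + 63)/(-16))) = √(8304 + 1/((⅛)*(-1/16)*64)) = √(8304 + 1/(-½)) = √(8304 - 2) = √8302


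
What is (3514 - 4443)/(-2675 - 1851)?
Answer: 929/4526 ≈ 0.20526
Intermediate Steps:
(3514 - 4443)/(-2675 - 1851) = -929/(-4526) = -929*(-1/4526) = 929/4526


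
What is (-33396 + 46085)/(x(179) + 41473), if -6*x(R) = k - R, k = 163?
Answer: 38067/124427 ≈ 0.30594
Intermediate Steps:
x(R) = -163/6 + R/6 (x(R) = -(163 - R)/6 = -163/6 + R/6)
(-33396 + 46085)/(x(179) + 41473) = (-33396 + 46085)/((-163/6 + (1/6)*179) + 41473) = 12689/((-163/6 + 179/6) + 41473) = 12689/(8/3 + 41473) = 12689/(124427/3) = 12689*(3/124427) = 38067/124427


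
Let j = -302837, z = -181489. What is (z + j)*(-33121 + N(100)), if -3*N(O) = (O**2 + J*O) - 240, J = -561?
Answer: 8560139166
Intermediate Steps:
N(O) = 80 + 187*O - O**2/3 (N(O) = -((O**2 - 561*O) - 240)/3 = -(-240 + O**2 - 561*O)/3 = 80 + 187*O - O**2/3)
(z + j)*(-33121 + N(100)) = (-181489 - 302837)*(-33121 + (80 + 187*100 - 1/3*100**2)) = -484326*(-33121 + (80 + 18700 - 1/3*10000)) = -484326*(-33121 + (80 + 18700 - 10000/3)) = -484326*(-33121 + 46340/3) = -484326*(-53023/3) = 8560139166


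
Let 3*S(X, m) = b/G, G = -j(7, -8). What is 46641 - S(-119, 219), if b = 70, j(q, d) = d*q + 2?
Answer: 3777886/81 ≈ 46641.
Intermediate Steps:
j(q, d) = 2 + d*q
G = 54 (G = -(2 - 8*7) = -(2 - 56) = -1*(-54) = 54)
S(X, m) = 35/81 (S(X, m) = (70/54)/3 = (70*(1/54))/3 = (1/3)*(35/27) = 35/81)
46641 - S(-119, 219) = 46641 - 1*35/81 = 46641 - 35/81 = 3777886/81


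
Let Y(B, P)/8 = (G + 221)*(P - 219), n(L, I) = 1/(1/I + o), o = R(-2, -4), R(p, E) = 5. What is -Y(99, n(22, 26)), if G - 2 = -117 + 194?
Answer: 68791200/131 ≈ 5.2512e+5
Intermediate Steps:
G = 79 (G = 2 + (-117 + 194) = 2 + 77 = 79)
o = 5
n(L, I) = 1/(5 + 1/I) (n(L, I) = 1/(1/I + 5) = 1/(5 + 1/I))
Y(B, P) = -525600 + 2400*P (Y(B, P) = 8*((79 + 221)*(P - 219)) = 8*(300*(-219 + P)) = 8*(-65700 + 300*P) = -525600 + 2400*P)
-Y(99, n(22, 26)) = -(-525600 + 2400*(26/(1 + 5*26))) = -(-525600 + 2400*(26/(1 + 130))) = -(-525600 + 2400*(26/131)) = -(-525600 + 62400/131) = -1*(-68791200/131) = 68791200/131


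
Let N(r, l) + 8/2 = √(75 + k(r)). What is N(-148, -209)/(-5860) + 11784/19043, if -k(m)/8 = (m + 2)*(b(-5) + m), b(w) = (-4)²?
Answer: 17282603/27897995 - I*√154101/5860 ≈ 0.61949 - 0.066989*I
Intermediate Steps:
b(w) = 16
k(m) = -8*(2 + m)*(16 + m) (k(m) = -8*(m + 2)*(16 + m) = -8*(2 + m)*(16 + m))
N(r, l) = -4 + √(-181 - 144*r - 8*r²) (N(r, l) = -4 + √(75 + (-256 - 144*r - 8*r²)) = -4 + √(-181 - 144*r - 8*r²))
N(-148, -209)/(-5860) + 11784/19043 = (-4 + √(-181 - 144*(-148) - 8*(-148)²))/(-5860) + 11784/19043 = (-4 + √(-181 + 21312 - 8*21904))*(-1/5860) + 11784*(1/19043) = (-4 + √(-181 + 21312 - 175232))*(-1/5860) + 11784/19043 = (-4 + √(-154101))*(-1/5860) + 11784/19043 = (-4 + I*√154101)*(-1/5860) + 11784/19043 = (1/1465 - I*√154101/5860) + 11784/19043 = 17282603/27897995 - I*√154101/5860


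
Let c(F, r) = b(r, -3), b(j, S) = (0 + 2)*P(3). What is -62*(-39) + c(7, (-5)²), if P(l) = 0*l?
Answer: 2418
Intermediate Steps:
P(l) = 0
b(j, S) = 0 (b(j, S) = (0 + 2)*0 = 2*0 = 0)
c(F, r) = 0
-62*(-39) + c(7, (-5)²) = -62*(-39) + 0 = 2418 + 0 = 2418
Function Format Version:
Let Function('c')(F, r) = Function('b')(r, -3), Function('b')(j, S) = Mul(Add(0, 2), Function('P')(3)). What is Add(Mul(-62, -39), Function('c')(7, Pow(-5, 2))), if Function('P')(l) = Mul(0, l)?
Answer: 2418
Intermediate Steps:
Function('P')(l) = 0
Function('b')(j, S) = 0 (Function('b')(j, S) = Mul(Add(0, 2), 0) = Mul(2, 0) = 0)
Function('c')(F, r) = 0
Add(Mul(-62, -39), Function('c')(7, Pow(-5, 2))) = Add(Mul(-62, -39), 0) = Add(2418, 0) = 2418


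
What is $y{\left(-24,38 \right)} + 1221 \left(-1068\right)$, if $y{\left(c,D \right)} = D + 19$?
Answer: $-1303971$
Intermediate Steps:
$y{\left(c,D \right)} = 19 + D$
$y{\left(-24,38 \right)} + 1221 \left(-1068\right) = \left(19 + 38\right) + 1221 \left(-1068\right) = 57 - 1304028 = -1303971$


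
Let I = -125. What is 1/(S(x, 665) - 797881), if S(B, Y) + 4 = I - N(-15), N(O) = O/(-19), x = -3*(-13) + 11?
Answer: -19/15162205 ≈ -1.2531e-6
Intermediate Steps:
x = 50 (x = 39 + 11 = 50)
N(O) = -O/19 (N(O) = O*(-1/19) = -O/19)
S(B, Y) = -2466/19 (S(B, Y) = -4 + (-125 - (-1)*(-15)/19) = -4 + (-125 - 1*15/19) = -4 + (-125 - 15/19) = -4 - 2390/19 = -2466/19)
1/(S(x, 665) - 797881) = 1/(-2466/19 - 797881) = 1/(-15162205/19) = -19/15162205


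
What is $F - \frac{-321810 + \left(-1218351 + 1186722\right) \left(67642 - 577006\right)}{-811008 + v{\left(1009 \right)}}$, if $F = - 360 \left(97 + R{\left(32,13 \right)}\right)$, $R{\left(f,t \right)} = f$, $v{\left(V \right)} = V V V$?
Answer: $- \frac{47683645915386}{1026432721} \approx -46456.0$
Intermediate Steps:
$v{\left(V \right)} = V^{3}$ ($v{\left(V \right)} = V^{2} V = V^{3}$)
$F = -46440$ ($F = - 360 \left(97 + 32\right) = \left(-360\right) 129 = -46440$)
$F - \frac{-321810 + \left(-1218351 + 1186722\right) \left(67642 - 577006\right)}{-811008 + v{\left(1009 \right)}} = -46440 - \frac{-321810 + \left(-1218351 + 1186722\right) \left(67642 - 577006\right)}{-811008 + 1009^{3}} = -46440 - \frac{-321810 - -16110673956}{-811008 + 1027243729} = -46440 - \frac{-321810 + 16110673956}{1026432721} = -46440 - 16110352146 \cdot \frac{1}{1026432721} = -46440 - \frac{16110352146}{1026432721} = - \frac{47683645915386}{1026432721}$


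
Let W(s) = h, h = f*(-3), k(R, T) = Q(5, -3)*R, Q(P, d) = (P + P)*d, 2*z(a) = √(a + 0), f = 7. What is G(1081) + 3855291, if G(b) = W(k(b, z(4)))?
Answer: 3855270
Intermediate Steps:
z(a) = √a/2 (z(a) = √(a + 0)/2 = √a/2)
Q(P, d) = 2*P*d (Q(P, d) = (2*P)*d = 2*P*d)
k(R, T) = -30*R (k(R, T) = (2*5*(-3))*R = -30*R)
h = -21 (h = 7*(-3) = -21)
W(s) = -21
G(b) = -21
G(1081) + 3855291 = -21 + 3855291 = 3855270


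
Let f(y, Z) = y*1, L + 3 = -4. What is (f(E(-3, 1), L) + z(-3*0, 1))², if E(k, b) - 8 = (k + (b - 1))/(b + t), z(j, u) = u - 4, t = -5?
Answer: 529/16 ≈ 33.063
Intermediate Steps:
L = -7 (L = -3 - 4 = -7)
z(j, u) = -4 + u
E(k, b) = 8 + (-1 + b + k)/(-5 + b) (E(k, b) = 8 + (k + (b - 1))/(b - 5) = 8 + (k + (-1 + b))/(-5 + b) = 8 + (-1 + b + k)/(-5 + b))
f(y, Z) = y
(f(E(-3, 1), L) + z(-3*0, 1))² = ((-41 - 3 + 9*1)/(-5 + 1) + (-4 + 1))² = ((-41 - 3 + 9)/(-4) - 3)² = (-¼*(-35) - 3)² = (35/4 - 3)² = (23/4)² = 529/16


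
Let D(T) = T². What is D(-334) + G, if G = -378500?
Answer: -266944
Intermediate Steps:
D(-334) + G = (-334)² - 378500 = 111556 - 378500 = -266944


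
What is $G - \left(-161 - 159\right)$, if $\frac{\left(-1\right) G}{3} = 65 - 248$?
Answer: $869$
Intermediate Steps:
$G = 549$ ($G = - 3 \left(65 - 248\right) = \left(-3\right) \left(-183\right) = 549$)
$G - \left(-161 - 159\right) = 549 - \left(-161 - 159\right) = 549 - -320 = 549 + 320 = 869$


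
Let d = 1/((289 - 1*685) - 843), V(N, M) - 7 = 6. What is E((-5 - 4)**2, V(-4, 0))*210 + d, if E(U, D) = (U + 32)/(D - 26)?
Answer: -29401483/16107 ≈ -1825.4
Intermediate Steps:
V(N, M) = 13 (V(N, M) = 7 + 6 = 13)
E(U, D) = (32 + U)/(-26 + D)
d = -1/1239 (d = 1/((289 - 685) - 843) = 1/(-396 - 843) = 1/(-1239) = -1/1239 ≈ -0.00080710)
E((-5 - 4)**2, V(-4, 0))*210 + d = ((32 + (-5 - 4)**2)/(-26 + 13))*210 - 1/1239 = ((32 + (-9)**2)/(-13))*210 - 1/1239 = -(32 + 81)/13*210 - 1/1239 = -1/13*113*210 - 1/1239 = -113/13*210 - 1/1239 = -23730/13 - 1/1239 = -29401483/16107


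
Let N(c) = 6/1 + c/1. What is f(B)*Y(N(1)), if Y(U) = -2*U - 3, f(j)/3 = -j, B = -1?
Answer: -51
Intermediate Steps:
f(j) = -3*j (f(j) = 3*(-j) = -3*j)
N(c) = 6 + c (N(c) = 6*1 + c*1 = 6 + c)
Y(U) = -3 - 2*U
f(B)*Y(N(1)) = (-3*(-1))*(-3 - 2*(6 + 1)) = 3*(-3 - 2*7) = 3*(-3 - 14) = 3*(-17) = -51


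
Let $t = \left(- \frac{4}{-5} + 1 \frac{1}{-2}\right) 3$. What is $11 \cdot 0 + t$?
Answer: $\frac{9}{10} \approx 0.9$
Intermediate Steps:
$t = \frac{9}{10}$ ($t = \left(\left(-4\right) \left(- \frac{1}{5}\right) + 1 \left(- \frac{1}{2}\right)\right) 3 = \left(\frac{4}{5} - \frac{1}{2}\right) 3 = \frac{3}{10} \cdot 3 = \frac{9}{10} \approx 0.9$)
$11 \cdot 0 + t = 11 \cdot 0 + \frac{9}{10} = 0 + \frac{9}{10} = \frac{9}{10}$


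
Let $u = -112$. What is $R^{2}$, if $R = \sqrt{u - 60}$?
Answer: $-172$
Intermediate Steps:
$R = 2 i \sqrt{43}$ ($R = \sqrt{-112 - 60} = \sqrt{-172} = 2 i \sqrt{43} \approx 13.115 i$)
$R^{2} = \left(2 i \sqrt{43}\right)^{2} = -172$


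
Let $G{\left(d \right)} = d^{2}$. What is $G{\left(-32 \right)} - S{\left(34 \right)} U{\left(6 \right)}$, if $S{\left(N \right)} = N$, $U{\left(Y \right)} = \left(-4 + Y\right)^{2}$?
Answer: $888$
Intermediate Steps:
$G{\left(-32 \right)} - S{\left(34 \right)} U{\left(6 \right)} = \left(-32\right)^{2} - 34 \left(-4 + 6\right)^{2} = 1024 - 34 \cdot 2^{2} = 1024 - 34 \cdot 4 = 1024 - 136 = 888$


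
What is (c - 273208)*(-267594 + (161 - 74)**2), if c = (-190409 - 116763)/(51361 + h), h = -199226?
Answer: 2100876862864740/29573 ≈ 7.1040e+10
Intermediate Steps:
c = 307172/147865 (c = (-190409 - 116763)/(51361 - 199226) = -307172/(-147865) = -307172*(-1/147865) = 307172/147865 ≈ 2.0774)
(c - 273208)*(-267594 + (161 - 74)**2) = (307172/147865 - 273208)*(-267594 + (161 - 74)**2) = -40397593748*(-267594 + 87**2)/147865 = -40397593748*(-267594 + 7569)/147865 = -40397593748/147865*(-260025) = 2100876862864740/29573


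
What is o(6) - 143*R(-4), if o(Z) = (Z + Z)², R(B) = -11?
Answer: 1717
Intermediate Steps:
o(Z) = 4*Z² (o(Z) = (2*Z)² = 4*Z²)
o(6) - 143*R(-4) = 4*6² - 143*(-11) = 4*36 + 1573 = 144 + 1573 = 1717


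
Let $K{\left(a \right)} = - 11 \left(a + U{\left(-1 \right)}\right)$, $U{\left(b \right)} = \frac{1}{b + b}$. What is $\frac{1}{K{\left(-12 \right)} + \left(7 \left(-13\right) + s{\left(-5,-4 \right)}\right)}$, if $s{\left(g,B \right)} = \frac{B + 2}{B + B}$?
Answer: $\frac{4}{187} \approx 0.02139$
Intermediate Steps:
$s{\left(g,B \right)} = \frac{2 + B}{2 B}$
$U{\left(b \right)} = \frac{1}{2 b}$
$K{\left(a \right)} = \frac{11}{2} - 11 a$ ($K{\left(a \right)} = - 11 \left(a + \frac{1}{2 \left(-1\right)}\right) = - 11 \left(a + \frac{1}{2} \left(-1\right)\right) = - 11 \left(a - \frac{1}{2}\right) = - 11 \left(- \frac{1}{2} + a\right) = \frac{11}{2} - 11 a$)
$\frac{1}{K{\left(-12 \right)} + \left(7 \left(-13\right) + s{\left(-5,-4 \right)}\right)} = \frac{1}{\left(\frac{11}{2} - -132\right) + \left(7 \left(-13\right) + \frac{2 - 4}{2 \left(-4\right)}\right)} = \frac{1}{\left(\frac{11}{2} + 132\right) - \left(91 + \frac{1}{8} \left(-2\right)\right)} = \frac{1}{\frac{275}{2} + \left(-91 + \frac{1}{4}\right)} = \frac{1}{\frac{275}{2} - \frac{363}{4}} = \frac{1}{\frac{187}{4}} = \frac{4}{187}$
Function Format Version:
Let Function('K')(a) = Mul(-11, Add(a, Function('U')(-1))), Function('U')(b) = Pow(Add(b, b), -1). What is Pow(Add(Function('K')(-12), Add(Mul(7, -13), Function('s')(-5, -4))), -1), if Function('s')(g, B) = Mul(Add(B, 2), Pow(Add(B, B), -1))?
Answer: Rational(4, 187) ≈ 0.021390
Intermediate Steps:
Function('s')(g, B) = Mul(Rational(1, 2), Pow(B, -1), Add(2, B)) (Function('s')(g, B) = Mul(Add(2, B), Pow(Mul(2, B), -1)) = Mul(Add(2, B), Mul(Rational(1, 2), Pow(B, -1))) = Mul(Rational(1, 2), Pow(B, -1), Add(2, B)))
Function('U')(b) = Mul(Rational(1, 2), Pow(b, -1)) (Function('U')(b) = Pow(Mul(2, b), -1) = Mul(Rational(1, 2), Pow(b, -1)))
Function('K')(a) = Add(Rational(11, 2), Mul(-11, a)) (Function('K')(a) = Mul(-11, Add(a, Mul(Rational(1, 2), Pow(-1, -1)))) = Mul(-11, Add(a, Mul(Rational(1, 2), -1))) = Mul(-11, Add(a, Rational(-1, 2))) = Mul(-11, Add(Rational(-1, 2), a)) = Add(Rational(11, 2), Mul(-11, a)))
Pow(Add(Function('K')(-12), Add(Mul(7, -13), Function('s')(-5, -4))), -1) = Pow(Add(Add(Rational(11, 2), Mul(-11, -12)), Add(Mul(7, -13), Mul(Rational(1, 2), Pow(-4, -1), Add(2, -4)))), -1) = Pow(Add(Add(Rational(11, 2), 132), Add(-91, Mul(Rational(1, 2), Rational(-1, 4), -2))), -1) = Pow(Add(Rational(275, 2), Add(-91, Rational(1, 4))), -1) = Pow(Add(Rational(275, 2), Rational(-363, 4)), -1) = Pow(Rational(187, 4), -1) = Rational(4, 187)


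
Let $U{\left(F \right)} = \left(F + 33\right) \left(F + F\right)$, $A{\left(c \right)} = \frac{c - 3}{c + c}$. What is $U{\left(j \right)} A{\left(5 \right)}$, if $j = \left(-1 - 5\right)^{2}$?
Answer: $\frac{4968}{5} \approx 993.6$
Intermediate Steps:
$A{\left(c \right)} = \frac{-3 + c}{2 c}$
$j = 36$ ($j = \left(-1 - 5\right)^{2} = \left(-6\right)^{2} = 36$)
$U{\left(F \right)} = 2 F \left(33 + F\right)$ ($U{\left(F \right)} = \left(33 + F\right) 2 F = 2 F \left(33 + F\right)$)
$U{\left(j \right)} A{\left(5 \right)} = 2 \cdot 36 \left(33 + 36\right) \frac{-3 + 5}{2 \cdot 5} = 2 \cdot 36 \cdot 69 \cdot \frac{1}{2} \cdot \frac{1}{5} \cdot 2 = 4968 \cdot \frac{1}{5} = \frac{4968}{5}$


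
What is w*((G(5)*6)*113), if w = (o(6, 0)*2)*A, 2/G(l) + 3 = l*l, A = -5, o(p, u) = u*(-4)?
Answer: 0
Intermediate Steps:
o(p, u) = -4*u
G(l) = 2/(-3 + l²) (G(l) = 2/(-3 + l*l) = 2/(-3 + l²))
w = 0 (w = (-4*0*2)*(-5) = (0*2)*(-5) = 0*(-5) = 0)
w*((G(5)*6)*113) = 0*(((2/(-3 + 5²))*6)*113) = 0*(((2/(-3 + 25))*6)*113) = 0*(((2/22)*6)*113) = 0*(((2*(1/22))*6)*113) = 0*(((1/11)*6)*113) = 0*((6/11)*113) = 0*(678/11) = 0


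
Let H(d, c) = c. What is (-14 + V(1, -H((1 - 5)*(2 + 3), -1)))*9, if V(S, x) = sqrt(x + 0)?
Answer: -117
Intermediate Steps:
V(S, x) = sqrt(x)
(-14 + V(1, -H((1 - 5)*(2 + 3), -1)))*9 = (-14 + sqrt(-1*(-1)))*9 = (-14 + sqrt(1))*9 = (-14 + 1)*9 = -13*9 = -117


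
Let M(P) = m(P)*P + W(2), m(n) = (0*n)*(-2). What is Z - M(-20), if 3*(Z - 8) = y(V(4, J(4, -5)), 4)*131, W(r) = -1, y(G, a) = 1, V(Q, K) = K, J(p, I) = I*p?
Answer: 158/3 ≈ 52.667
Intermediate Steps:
m(n) = 0 (m(n) = 0*(-2) = 0)
M(P) = -1 (M(P) = 0*P - 1 = 0 - 1 = -1)
Z = 155/3 (Z = 8 + (1*131)/3 = 8 + (⅓)*131 = 8 + 131/3 = 155/3 ≈ 51.667)
Z - M(-20) = 155/3 - 1*(-1) = 155/3 + 1 = 158/3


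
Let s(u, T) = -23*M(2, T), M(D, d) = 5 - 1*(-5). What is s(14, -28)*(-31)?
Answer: 7130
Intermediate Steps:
M(D, d) = 10 (M(D, d) = 5 + 5 = 10)
s(u, T) = -230 (s(u, T) = -23*10 = -230)
s(14, -28)*(-31) = -230*(-31) = 7130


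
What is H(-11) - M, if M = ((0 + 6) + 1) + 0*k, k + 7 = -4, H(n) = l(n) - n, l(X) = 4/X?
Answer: 40/11 ≈ 3.6364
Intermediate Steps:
H(n) = -n + 4/n (H(n) = 4/n - n = -n + 4/n)
k = -11 (k = -7 - 4 = -11)
M = 7 (M = ((0 + 6) + 1) + 0*(-11) = (6 + 1) + 0 = 7 + 0 = 7)
H(-11) - M = (-1*(-11) + 4/(-11)) - 1*7 = (11 + 4*(-1/11)) - 7 = (11 - 4/11) - 7 = 117/11 - 7 = 40/11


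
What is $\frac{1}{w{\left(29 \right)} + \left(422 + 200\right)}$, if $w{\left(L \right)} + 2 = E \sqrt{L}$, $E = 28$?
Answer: $\frac{155}{90416} - \frac{7 \sqrt{29}}{90416} \approx 0.0012974$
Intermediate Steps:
$w{\left(L \right)} = -2 + 28 \sqrt{L}$
$\frac{1}{w{\left(29 \right)} + \left(422 + 200\right)} = \frac{1}{\left(-2 + 28 \sqrt{29}\right) + \left(422 + 200\right)} = \frac{1}{\left(-2 + 28 \sqrt{29}\right) + 622} = \frac{1}{620 + 28 \sqrt{29}}$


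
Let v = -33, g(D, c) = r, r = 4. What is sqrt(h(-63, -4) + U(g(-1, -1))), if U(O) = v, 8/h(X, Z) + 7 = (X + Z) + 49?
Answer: 7*I*sqrt(17)/5 ≈ 5.7723*I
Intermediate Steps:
g(D, c) = 4
h(X, Z) = 8/(42 + X + Z) (h(X, Z) = 8/(-7 + ((X + Z) + 49)) = 8/(-7 + (49 + X + Z)) = 8/(42 + X + Z))
U(O) = -33
sqrt(h(-63, -4) + U(g(-1, -1))) = sqrt(8/(42 - 63 - 4) - 33) = sqrt(8/(-25) - 33) = sqrt(8*(-1/25) - 33) = sqrt(-8/25 - 33) = sqrt(-833/25) = 7*I*sqrt(17)/5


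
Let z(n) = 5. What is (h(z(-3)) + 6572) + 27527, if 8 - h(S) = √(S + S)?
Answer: 34107 - √10 ≈ 34104.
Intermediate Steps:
h(S) = 8 - √2*√S (h(S) = 8 - √(S + S) = 8 - √(2*S) = 8 - √2*√S)
(h(z(-3)) + 6572) + 27527 = ((8 - √2*√5) + 6572) + 27527 = ((8 - √10) + 6572) + 27527 = (6580 - √10) + 27527 = 34107 - √10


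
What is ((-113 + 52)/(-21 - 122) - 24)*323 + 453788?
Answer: 63802851/143 ≈ 4.4617e+5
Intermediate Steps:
((-113 + 52)/(-21 - 122) - 24)*323 + 453788 = (-61/(-143) - 24)*323 + 453788 = (-61*(-1/143) - 24)*323 + 453788 = (61/143 - 24)*323 + 453788 = -3371/143*323 + 453788 = -1088833/143 + 453788 = 63802851/143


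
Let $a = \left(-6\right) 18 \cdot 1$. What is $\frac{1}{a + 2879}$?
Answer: $\frac{1}{2771} \approx 0.00036088$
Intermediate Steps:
$a = -108$ ($a = \left(-108\right) 1 = -108$)
$\frac{1}{a + 2879} = \frac{1}{-108 + 2879} = \frac{1}{2771}$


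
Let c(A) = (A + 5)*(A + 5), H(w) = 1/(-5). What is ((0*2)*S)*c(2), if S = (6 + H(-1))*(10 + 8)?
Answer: 0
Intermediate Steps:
H(w) = -⅕
S = 522/5 (S = (6 - ⅕)*(10 + 8) = (29/5)*18 = 522/5 ≈ 104.40)
c(A) = (5 + A)² (c(A) = (5 + A)*(5 + A) = (5 + A)²)
((0*2)*S)*c(2) = ((0*2)*(522/5))*(5 + 2)² = (0*(522/5))*7² = 0*49 = 0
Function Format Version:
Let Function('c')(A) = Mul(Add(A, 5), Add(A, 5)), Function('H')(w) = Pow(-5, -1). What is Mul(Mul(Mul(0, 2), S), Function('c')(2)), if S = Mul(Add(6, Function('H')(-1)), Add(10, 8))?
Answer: 0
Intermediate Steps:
Function('H')(w) = Rational(-1, 5)
S = Rational(522, 5) (S = Mul(Add(6, Rational(-1, 5)), Add(10, 8)) = Mul(Rational(29, 5), 18) = Rational(522, 5) ≈ 104.40)
Function('c')(A) = Pow(Add(5, A), 2) (Function('c')(A) = Mul(Add(5, A), Add(5, A)) = Pow(Add(5, A), 2))
Mul(Mul(Mul(0, 2), S), Function('c')(2)) = Mul(Mul(Mul(0, 2), Rational(522, 5)), Pow(Add(5, 2), 2)) = Mul(Mul(0, Rational(522, 5)), Pow(7, 2)) = Mul(0, 49) = 0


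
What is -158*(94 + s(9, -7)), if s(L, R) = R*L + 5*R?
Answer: 632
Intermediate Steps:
s(L, R) = 5*R + L*R (s(L, R) = L*R + 5*R = 5*R + L*R)
-158*(94 + s(9, -7)) = -158*(94 - 7*(5 + 9)) = -158*(94 - 7*14) = -158*(94 - 98) = -158*(-4) = 632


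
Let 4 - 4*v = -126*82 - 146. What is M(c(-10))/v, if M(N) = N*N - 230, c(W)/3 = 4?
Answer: -172/5241 ≈ -0.032818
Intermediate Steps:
c(W) = 12 (c(W) = 3*4 = 12)
M(N) = -230 + N**2 (M(N) = N**2 - 230 = -230 + N**2)
v = 5241/2 (v = 1 - (-126*82 - 146)/4 = 1 - (-10332 - 146)/4 = 1 - 1/4*(-10478) = 1 + 5239/2 = 5241/2 ≈ 2620.5)
M(c(-10))/v = (-230 + 12**2)/(5241/2) = (-230 + 144)*(2/5241) = -86*2/5241 = -172/5241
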